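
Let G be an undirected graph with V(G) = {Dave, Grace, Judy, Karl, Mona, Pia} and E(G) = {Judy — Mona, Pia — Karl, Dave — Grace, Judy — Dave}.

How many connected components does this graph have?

2

From Dave: component {Dave, Grace, Judy, Mona}.
From Karl: component {Karl, Pia}.
That's 2 components.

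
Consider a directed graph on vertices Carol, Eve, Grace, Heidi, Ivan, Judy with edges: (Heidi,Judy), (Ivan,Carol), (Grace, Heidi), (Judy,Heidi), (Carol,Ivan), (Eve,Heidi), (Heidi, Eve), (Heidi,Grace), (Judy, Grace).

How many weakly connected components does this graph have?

2

From Carol: component {Carol, Ivan}.
From Eve: component {Eve, Grace, Heidi, Judy}.
That's 2 components.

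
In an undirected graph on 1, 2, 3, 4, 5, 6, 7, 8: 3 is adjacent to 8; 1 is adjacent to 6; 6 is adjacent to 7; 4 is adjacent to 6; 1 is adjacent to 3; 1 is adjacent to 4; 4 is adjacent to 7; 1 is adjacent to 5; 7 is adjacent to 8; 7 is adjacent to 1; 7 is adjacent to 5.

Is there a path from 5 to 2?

No

Explore from 5.
Distance 1: reach 1, 7.
Distance 2: reach 3, 4, 6, 8.
The search is exhausted without reaching 2; it lies in a different component.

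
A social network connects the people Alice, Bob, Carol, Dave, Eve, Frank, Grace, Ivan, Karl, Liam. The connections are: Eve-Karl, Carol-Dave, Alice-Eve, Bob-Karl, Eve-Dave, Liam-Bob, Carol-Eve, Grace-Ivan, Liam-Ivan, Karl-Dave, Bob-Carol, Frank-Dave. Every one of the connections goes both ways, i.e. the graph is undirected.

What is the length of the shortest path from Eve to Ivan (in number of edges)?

4

Distance 0: Eve.
Distance 1: Alice, Carol, Dave, Karl.
Distance 2: Bob, Frank.
Distance 3: Liam.
Distance 4: Ivan — contains Ivan.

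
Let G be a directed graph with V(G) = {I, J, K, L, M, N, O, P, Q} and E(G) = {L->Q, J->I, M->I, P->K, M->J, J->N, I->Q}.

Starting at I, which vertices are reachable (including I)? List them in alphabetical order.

Start at I.
Its neighbours: Q.
Nothing further is reachable.

I, Q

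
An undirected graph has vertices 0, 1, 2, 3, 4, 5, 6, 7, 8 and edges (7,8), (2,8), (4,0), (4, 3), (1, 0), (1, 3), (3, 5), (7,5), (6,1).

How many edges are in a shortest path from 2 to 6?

Distance 0: 2.
Distance 1: 8.
Distance 2: 7.
Distance 3: 5.
Distance 4: 3.
Distance 5: 1, 4.
Distance 6: 0, 6 — contains 6.

6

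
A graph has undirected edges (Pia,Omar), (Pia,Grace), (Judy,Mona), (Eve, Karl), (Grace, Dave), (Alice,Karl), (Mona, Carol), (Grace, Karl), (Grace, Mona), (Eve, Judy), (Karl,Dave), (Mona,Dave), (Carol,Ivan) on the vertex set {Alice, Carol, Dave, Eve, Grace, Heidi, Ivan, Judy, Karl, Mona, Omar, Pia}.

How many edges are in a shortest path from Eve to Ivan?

Distance 0: Eve.
Distance 1: Judy, Karl.
Distance 2: Alice, Dave, Grace, Mona.
Distance 3: Carol, Pia.
Distance 4: Ivan, Omar — contains Ivan.

4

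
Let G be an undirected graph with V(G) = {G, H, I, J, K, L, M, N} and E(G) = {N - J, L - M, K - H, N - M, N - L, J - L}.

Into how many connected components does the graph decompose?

4

From G: component {G}.
From H: component {H, K}.
From I: component {I}.
From J: component {J, L, M, N}.
That's 4 components.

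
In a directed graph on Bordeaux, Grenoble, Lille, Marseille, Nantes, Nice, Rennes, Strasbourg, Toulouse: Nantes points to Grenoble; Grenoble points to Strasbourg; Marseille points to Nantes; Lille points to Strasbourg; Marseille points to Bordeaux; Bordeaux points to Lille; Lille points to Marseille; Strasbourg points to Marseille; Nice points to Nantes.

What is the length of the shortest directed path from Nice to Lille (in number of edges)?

Distance 0: Nice.
Distance 1: Nantes.
Distance 2: Grenoble.
Distance 3: Strasbourg.
Distance 4: Marseille.
Distance 5: Bordeaux.
Distance 6: Lille — contains Lille.

6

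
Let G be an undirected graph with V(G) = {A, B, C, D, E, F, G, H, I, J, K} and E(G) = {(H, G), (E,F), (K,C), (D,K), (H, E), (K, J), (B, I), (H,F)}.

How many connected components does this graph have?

4

From A: component {A}.
From B: component {B, I}.
From C: component {C, D, J, K}.
From E: component {E, F, G, H}.
That's 4 components.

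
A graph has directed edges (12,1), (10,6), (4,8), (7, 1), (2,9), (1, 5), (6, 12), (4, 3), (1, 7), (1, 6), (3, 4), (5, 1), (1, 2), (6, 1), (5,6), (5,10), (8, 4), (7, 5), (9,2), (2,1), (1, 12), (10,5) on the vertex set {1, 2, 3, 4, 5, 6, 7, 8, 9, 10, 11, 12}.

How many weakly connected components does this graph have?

From 1: component {1, 2, 5, 6, 7, 9, 10, 12}.
From 3: component {3, 4, 8}.
From 11: component {11}.
That's 3 components.

3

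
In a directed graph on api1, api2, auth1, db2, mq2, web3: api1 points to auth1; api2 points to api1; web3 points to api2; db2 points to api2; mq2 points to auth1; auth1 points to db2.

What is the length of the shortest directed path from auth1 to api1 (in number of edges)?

3

Distance 0: auth1.
Distance 1: db2.
Distance 2: api2.
Distance 3: api1 — contains api1.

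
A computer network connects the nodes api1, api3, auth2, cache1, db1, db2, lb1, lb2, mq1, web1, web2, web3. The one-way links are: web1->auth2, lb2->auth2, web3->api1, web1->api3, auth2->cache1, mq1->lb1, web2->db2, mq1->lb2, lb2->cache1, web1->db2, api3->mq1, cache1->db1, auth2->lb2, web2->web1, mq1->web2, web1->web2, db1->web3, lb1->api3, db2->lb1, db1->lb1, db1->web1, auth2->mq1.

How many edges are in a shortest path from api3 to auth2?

Distance 0: api3.
Distance 1: mq1.
Distance 2: lb1, lb2, web2.
Distance 3: auth2, cache1, db2, web1 — contains auth2.

3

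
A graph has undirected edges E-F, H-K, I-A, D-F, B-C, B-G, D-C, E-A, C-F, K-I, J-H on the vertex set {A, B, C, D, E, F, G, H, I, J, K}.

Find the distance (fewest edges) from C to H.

Distance 0: C.
Distance 1: B, D, F.
Distance 2: E, G.
Distance 3: A.
Distance 4: I.
Distance 5: K.
Distance 6: H — contains H.

6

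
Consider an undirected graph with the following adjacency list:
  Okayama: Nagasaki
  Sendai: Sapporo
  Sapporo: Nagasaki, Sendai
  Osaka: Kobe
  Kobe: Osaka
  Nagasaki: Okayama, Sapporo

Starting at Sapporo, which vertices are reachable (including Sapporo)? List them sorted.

Start at Sapporo.
Its neighbours: Nagasaki, Sendai.
Then their neighbours: Okayama.
Nothing further is reachable.

Nagasaki, Okayama, Sapporo, Sendai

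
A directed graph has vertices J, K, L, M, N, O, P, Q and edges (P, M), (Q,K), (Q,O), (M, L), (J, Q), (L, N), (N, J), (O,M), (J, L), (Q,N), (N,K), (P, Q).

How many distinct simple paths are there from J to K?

J→L→N→K
J→Q→K
J→Q→N→K
J→Q→O→M→L→N→K

4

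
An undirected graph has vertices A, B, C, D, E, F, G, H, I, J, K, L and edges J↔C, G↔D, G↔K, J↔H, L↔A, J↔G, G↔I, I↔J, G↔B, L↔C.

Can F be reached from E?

E has no edges, so nothing is reachable from it.

No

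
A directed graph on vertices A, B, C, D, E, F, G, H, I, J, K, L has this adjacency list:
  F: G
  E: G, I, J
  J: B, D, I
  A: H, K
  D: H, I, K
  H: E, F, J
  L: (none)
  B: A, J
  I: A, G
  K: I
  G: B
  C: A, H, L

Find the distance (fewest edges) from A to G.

Distance 0: A.
Distance 1: H, K.
Distance 2: E, F, I, J.
Distance 3: B, D, G — contains G.

3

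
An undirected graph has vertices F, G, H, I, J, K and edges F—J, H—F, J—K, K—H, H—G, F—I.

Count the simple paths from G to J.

2

G–H–F–J
G–H–K–J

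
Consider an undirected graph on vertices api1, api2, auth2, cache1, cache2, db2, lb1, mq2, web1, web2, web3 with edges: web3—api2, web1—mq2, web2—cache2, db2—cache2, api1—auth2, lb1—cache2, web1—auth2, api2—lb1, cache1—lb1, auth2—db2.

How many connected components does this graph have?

From api1: component {api1, api2, auth2, cache1, cache2, db2, lb1, mq2, web1, web2, web3}.
That's 1 component.

1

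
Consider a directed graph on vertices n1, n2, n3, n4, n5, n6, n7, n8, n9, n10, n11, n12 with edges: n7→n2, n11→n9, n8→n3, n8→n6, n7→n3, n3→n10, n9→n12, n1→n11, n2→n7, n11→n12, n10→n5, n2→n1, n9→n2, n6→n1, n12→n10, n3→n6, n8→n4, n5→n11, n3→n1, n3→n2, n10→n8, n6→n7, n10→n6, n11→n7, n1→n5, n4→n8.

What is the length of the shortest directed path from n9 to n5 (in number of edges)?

Distance 0: n9.
Distance 1: n2, n12.
Distance 2: n1, n7, n10.
Distance 3: n3, n5, n6, n8, n11 — contains n5.

3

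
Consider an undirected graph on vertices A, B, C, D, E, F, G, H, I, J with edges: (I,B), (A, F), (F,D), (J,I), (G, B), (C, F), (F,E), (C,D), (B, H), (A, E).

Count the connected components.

From A: component {A, C, D, E, F}.
From B: component {B, G, H, I, J}.
That's 2 components.

2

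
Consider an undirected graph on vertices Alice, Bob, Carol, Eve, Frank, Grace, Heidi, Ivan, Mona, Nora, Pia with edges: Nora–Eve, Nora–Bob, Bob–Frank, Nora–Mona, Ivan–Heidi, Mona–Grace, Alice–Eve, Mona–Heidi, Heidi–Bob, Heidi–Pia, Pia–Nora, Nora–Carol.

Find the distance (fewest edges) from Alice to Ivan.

5

Distance 0: Alice.
Distance 1: Eve.
Distance 2: Nora.
Distance 3: Bob, Carol, Mona, Pia.
Distance 4: Frank, Grace, Heidi.
Distance 5: Ivan — contains Ivan.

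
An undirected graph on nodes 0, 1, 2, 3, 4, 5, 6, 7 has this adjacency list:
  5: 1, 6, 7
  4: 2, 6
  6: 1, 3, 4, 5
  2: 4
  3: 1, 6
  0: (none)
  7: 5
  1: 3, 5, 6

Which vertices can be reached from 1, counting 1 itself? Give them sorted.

Start at 1.
Its neighbours: 3, 5, 6.
Then their neighbours: 4, 7.
Then next layer: 2.
Nothing further is reachable.

1, 2, 3, 4, 5, 6, 7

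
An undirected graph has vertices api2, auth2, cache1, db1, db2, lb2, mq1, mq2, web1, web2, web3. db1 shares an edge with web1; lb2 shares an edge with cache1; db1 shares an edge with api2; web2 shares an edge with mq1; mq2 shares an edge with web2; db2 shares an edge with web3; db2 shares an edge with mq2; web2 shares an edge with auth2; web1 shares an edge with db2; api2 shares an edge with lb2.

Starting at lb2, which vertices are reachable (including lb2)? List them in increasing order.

Start at lb2.
Its neighbours: api2, cache1.
Then their neighbours: db1.
Then next layer: web1.
Then next layer: db2.
Then next layer: mq2, web3.
Then next layer: web2.
Then next layer: auth2, mq1.
Every vertex is now reached.

api2, auth2, cache1, db1, db2, lb2, mq1, mq2, web1, web2, web3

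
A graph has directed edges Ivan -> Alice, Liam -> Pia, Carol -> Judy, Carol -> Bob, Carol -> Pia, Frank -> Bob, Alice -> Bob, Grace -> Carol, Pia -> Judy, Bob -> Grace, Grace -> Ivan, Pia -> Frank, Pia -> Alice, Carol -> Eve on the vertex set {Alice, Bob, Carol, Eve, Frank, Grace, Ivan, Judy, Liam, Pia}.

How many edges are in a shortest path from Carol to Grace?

2

Distance 0: Carol.
Distance 1: Bob, Eve, Judy, Pia.
Distance 2: Alice, Frank, Grace — contains Grace.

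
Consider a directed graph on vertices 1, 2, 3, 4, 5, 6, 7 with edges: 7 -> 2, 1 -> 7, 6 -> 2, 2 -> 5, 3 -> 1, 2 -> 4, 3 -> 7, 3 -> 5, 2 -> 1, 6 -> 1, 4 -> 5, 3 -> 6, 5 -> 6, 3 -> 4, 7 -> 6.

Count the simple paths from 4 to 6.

4→5→6

1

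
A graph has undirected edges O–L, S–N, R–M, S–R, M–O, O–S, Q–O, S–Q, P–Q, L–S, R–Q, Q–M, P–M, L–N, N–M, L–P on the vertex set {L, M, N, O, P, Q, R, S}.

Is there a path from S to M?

Yes

Explore from S.
Distance 1: reach L, N, O, Q, R.
Distance 2: reach M, P.
Found M.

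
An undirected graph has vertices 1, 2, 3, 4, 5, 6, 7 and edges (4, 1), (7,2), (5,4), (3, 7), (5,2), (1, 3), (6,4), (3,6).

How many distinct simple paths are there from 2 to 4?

3

2–5–4
2–7–3–1–4
2–7–3–6–4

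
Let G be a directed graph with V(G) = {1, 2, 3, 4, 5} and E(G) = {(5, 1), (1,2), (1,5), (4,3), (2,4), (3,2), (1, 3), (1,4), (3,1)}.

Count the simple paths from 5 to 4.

3

5→1→2→4
5→1→3→2→4
5→1→4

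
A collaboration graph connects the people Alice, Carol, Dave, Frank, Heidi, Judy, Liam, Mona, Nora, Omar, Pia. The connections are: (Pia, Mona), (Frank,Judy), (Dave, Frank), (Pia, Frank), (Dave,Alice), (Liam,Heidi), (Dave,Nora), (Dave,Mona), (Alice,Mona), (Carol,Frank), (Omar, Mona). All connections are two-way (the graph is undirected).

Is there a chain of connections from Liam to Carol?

Explore from Liam.
Distance 1: reach Heidi.
The search is exhausted without reaching Carol; it lies in a different component.

No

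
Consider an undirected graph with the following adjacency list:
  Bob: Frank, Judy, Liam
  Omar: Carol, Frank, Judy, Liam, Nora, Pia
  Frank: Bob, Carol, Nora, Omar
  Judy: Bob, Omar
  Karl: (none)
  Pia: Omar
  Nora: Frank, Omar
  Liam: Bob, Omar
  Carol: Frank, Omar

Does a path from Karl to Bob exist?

No

Karl has no edges, so nothing is reachable from it.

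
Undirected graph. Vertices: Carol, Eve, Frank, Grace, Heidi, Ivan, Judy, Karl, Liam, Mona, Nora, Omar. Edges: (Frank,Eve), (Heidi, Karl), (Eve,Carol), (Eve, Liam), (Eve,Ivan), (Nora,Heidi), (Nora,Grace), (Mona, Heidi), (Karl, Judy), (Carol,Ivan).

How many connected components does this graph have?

From Carol: component {Carol, Eve, Frank, Ivan, Liam}.
From Grace: component {Grace, Heidi, Judy, Karl, Mona, Nora}.
From Omar: component {Omar}.
That's 3 components.

3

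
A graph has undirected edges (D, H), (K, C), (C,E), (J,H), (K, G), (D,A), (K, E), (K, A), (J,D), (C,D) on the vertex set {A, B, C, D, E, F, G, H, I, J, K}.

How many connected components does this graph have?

From A: component {A, C, D, E, G, H, J, K}.
From B: component {B}.
From F: component {F}.
From I: component {I}.
That's 4 components.

4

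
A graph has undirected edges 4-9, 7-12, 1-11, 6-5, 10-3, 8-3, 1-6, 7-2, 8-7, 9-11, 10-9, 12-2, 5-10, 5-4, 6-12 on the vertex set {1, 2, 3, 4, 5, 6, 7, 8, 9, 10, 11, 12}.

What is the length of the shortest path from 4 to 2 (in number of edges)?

4

Distance 0: 4.
Distance 1: 5, 9.
Distance 2: 6, 10, 11.
Distance 3: 1, 3, 12.
Distance 4: 2, 7, 8 — contains 2.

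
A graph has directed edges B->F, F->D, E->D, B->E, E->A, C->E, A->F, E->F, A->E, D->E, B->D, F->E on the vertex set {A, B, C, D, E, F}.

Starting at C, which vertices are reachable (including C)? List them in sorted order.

A, C, D, E, F

Start at C.
Its neighbours: E.
Then their neighbours: A, D, F.
Nothing further is reachable.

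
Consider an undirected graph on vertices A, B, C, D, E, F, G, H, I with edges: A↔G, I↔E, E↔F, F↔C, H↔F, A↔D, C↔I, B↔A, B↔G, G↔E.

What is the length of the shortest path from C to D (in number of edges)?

Distance 0: C.
Distance 1: F, I.
Distance 2: E, H.
Distance 3: G.
Distance 4: A, B.
Distance 5: D — contains D.

5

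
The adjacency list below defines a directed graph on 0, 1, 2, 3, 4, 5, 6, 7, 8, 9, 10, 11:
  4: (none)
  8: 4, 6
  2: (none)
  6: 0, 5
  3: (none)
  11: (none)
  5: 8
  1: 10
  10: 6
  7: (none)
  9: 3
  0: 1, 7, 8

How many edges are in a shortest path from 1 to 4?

Distance 0: 1.
Distance 1: 10.
Distance 2: 6.
Distance 3: 0, 5.
Distance 4: 7, 8.
Distance 5: 4 — contains 4.

5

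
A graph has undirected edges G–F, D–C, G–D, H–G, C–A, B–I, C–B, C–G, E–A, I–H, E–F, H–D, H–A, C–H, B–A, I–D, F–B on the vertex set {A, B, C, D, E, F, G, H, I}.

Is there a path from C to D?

Yes

Explore from C.
Distance 1: reach A, B, D, G, H.
Found D.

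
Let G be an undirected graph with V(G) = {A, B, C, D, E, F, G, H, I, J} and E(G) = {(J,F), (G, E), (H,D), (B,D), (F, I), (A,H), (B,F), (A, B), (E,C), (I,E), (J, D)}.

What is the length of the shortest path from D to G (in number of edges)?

Distance 0: D.
Distance 1: B, H, J.
Distance 2: A, F.
Distance 3: I.
Distance 4: E.
Distance 5: C, G — contains G.

5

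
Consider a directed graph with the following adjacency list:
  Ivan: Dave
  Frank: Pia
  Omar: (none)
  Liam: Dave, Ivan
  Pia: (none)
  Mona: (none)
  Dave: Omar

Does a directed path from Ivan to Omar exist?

Explore from Ivan.
Distance 1: reach Dave.
Distance 2: reach Omar.
Found Omar.

Yes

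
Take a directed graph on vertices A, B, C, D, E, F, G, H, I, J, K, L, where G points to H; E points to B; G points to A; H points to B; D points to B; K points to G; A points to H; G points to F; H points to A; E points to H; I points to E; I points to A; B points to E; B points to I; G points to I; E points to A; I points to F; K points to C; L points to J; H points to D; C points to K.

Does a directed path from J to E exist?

J has no outgoing edges, so nothing is reachable from it.

No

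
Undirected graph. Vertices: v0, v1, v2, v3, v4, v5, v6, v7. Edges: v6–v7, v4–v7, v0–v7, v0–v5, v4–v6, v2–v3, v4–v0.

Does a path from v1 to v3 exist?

No

v1 has no edges, so nothing is reachable from it.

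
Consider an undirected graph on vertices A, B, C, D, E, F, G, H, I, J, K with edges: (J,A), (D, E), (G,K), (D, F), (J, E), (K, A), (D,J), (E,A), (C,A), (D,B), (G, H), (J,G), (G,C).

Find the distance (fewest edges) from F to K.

4

Distance 0: F.
Distance 1: D.
Distance 2: B, E, J.
Distance 3: A, G.
Distance 4: C, H, K — contains K.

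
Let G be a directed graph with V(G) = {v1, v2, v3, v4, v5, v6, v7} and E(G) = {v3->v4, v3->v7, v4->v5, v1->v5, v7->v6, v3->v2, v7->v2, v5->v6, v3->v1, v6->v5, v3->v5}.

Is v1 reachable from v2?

No

v2 has no outgoing edges, so nothing is reachable from it.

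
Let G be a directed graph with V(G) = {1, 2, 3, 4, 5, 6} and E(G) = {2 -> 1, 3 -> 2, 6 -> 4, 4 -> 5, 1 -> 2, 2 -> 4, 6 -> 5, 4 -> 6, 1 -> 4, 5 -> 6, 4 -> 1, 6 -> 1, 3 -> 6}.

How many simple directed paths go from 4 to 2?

3

4→1→2
4→5→6→1→2
4→6→1→2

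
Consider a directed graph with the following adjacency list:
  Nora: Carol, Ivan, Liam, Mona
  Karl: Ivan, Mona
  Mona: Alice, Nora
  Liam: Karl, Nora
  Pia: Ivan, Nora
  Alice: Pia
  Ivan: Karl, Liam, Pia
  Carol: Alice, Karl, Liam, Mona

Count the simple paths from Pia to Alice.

Pia→Ivan→Karl→Mona→Alice
Pia→Ivan→Karl→Mona→Nora→Carol→Alice
Pia→Ivan→Liam→Karl→Mona→Alice
Pia→Ivan→Liam→Karl→Mona→Nora→Carol→Alice
Pia→Ivan→Liam→Nora→Carol→Alice
Pia→Ivan→Liam→Nora→Carol→Karl→Mona→Alice
Pia→Ivan→Liam→Nora→Carol→Mona→Alice
Pia→Ivan→Liam→Nora→Mona→Alice
... and 8 more.

16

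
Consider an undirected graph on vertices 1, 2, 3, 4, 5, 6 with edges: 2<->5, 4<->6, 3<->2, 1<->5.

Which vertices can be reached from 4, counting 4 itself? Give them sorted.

Start at 4.
Its neighbours: 6.
Nothing further is reachable.

4, 6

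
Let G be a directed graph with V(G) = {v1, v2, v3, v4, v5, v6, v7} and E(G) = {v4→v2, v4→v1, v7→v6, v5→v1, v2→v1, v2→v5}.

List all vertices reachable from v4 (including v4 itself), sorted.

Start at v4.
Its neighbours: v1, v2.
Then their neighbours: v5.
Nothing further is reachable.

v1, v2, v4, v5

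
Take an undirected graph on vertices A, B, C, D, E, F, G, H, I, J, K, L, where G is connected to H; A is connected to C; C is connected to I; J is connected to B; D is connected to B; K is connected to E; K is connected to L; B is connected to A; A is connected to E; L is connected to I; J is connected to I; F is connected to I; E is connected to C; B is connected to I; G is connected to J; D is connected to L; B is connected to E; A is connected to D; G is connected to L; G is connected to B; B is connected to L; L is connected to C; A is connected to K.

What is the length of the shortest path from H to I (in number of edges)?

3

Distance 0: H.
Distance 1: G.
Distance 2: B, J, L.
Distance 3: A, C, D, E, I, K — contains I.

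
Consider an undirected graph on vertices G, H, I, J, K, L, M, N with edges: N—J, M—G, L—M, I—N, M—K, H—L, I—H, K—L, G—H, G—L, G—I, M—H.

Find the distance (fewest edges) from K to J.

Distance 0: K.
Distance 1: L, M.
Distance 2: G, H.
Distance 3: I.
Distance 4: N.
Distance 5: J — contains J.

5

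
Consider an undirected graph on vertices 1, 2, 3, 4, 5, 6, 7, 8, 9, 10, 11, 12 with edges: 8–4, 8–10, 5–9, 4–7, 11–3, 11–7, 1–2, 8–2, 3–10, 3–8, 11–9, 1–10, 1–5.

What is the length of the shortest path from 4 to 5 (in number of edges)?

4

Distance 0: 4.
Distance 1: 7, 8.
Distance 2: 2, 3, 10, 11.
Distance 3: 1, 9.
Distance 4: 5 — contains 5.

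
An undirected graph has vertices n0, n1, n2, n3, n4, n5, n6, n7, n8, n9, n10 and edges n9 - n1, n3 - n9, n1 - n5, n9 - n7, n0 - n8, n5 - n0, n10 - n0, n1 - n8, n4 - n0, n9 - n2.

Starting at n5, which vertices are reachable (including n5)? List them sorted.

n0, n1, n2, n3, n4, n5, n7, n8, n9, n10

Start at n5.
Its neighbours: n0, n1.
Then their neighbours: n4, n8, n9, n10.
Then next layer: n2, n3, n7.
Nothing further is reachable.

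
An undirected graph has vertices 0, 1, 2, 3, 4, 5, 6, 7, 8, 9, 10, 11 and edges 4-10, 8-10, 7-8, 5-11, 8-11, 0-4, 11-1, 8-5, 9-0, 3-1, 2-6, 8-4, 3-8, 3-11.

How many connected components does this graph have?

From 0: component {0, 1, 3, 4, 5, 7, 8, 9, 10, 11}.
From 2: component {2, 6}.
That's 2 components.

2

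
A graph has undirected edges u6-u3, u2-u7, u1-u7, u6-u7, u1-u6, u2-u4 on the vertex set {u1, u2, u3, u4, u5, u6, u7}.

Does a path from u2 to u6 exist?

Yes

Explore from u2.
Distance 1: reach u4, u7.
Distance 2: reach u1, u6.
Found u6.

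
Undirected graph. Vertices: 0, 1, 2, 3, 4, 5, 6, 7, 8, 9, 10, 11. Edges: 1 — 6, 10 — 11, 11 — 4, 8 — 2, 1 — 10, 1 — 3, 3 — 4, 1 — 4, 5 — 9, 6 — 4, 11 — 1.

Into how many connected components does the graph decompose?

5

From 0: component {0}.
From 1: component {1, 3, 4, 6, 10, 11}.
From 2: component {2, 8}.
From 5: component {5, 9}.
From 7: component {7}.
That's 5 components.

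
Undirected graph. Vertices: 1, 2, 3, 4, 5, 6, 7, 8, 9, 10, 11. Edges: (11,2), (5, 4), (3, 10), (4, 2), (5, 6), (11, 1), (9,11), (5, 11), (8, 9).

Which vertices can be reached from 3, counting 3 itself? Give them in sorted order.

Start at 3.
Its neighbours: 10.
Nothing further is reachable.

3, 10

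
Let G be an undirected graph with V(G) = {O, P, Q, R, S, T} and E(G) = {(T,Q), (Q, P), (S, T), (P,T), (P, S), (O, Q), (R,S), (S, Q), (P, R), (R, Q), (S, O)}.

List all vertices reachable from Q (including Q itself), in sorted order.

Start at Q.
Its neighbours: O, P, R, S, T.
Every vertex is now reached.

O, P, Q, R, S, T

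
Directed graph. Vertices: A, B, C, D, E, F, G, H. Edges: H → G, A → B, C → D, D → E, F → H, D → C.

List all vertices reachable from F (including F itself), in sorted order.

Start at F.
Its neighbours: H.
Then their neighbours: G.
Nothing further is reachable.

F, G, H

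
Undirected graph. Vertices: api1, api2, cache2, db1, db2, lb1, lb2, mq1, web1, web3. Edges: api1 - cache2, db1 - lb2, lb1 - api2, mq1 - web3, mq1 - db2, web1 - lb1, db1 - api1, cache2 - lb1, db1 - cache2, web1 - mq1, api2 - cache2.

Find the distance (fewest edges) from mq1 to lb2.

Distance 0: mq1.
Distance 1: db2, web1, web3.
Distance 2: lb1.
Distance 3: api2, cache2.
Distance 4: api1, db1.
Distance 5: lb2 — contains lb2.

5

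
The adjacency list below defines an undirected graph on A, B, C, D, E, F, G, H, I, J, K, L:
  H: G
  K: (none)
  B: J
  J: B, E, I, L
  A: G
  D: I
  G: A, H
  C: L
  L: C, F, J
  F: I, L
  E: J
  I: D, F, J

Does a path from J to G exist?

No

Explore from J.
Distance 1: reach B, E, I, L.
Distance 2: reach C, D, F.
The search is exhausted without reaching G; it lies in a different component.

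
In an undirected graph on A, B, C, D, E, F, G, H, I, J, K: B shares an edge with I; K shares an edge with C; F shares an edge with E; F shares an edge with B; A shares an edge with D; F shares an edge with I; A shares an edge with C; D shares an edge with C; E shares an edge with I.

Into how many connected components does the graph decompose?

5

From A: component {A, C, D, K}.
From B: component {B, E, F, I}.
From G: component {G}.
From H: component {H}.
From J: component {J}.
That's 5 components.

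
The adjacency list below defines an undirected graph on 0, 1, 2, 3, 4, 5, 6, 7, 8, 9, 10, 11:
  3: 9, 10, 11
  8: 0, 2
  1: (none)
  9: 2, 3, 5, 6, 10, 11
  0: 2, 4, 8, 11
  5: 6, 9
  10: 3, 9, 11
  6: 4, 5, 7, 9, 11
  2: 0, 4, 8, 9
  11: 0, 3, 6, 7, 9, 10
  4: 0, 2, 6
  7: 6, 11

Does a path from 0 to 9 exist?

Explore from 0.
Distance 1: reach 2, 4, 8, 11.
Distance 2: reach 3, 6, 7, 9, 10.
Found 9.

Yes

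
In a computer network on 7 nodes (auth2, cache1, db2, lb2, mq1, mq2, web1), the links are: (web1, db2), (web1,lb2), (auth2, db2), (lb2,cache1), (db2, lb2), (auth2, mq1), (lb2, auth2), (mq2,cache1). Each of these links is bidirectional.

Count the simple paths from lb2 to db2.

lb2–auth2–db2
lb2–db2
lb2–web1–db2

3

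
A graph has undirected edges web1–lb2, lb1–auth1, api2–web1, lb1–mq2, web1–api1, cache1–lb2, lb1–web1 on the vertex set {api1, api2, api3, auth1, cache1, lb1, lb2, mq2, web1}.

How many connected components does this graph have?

2

From api1: component {api1, api2, auth1, cache1, lb1, lb2, mq2, web1}.
From api3: component {api3}.
That's 2 components.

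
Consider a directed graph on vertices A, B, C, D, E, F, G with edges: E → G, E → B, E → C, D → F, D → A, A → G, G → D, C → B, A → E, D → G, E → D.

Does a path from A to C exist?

Yes

Explore from A.
Distance 1: reach E, G.
Distance 2: reach B, C, D.
Found C.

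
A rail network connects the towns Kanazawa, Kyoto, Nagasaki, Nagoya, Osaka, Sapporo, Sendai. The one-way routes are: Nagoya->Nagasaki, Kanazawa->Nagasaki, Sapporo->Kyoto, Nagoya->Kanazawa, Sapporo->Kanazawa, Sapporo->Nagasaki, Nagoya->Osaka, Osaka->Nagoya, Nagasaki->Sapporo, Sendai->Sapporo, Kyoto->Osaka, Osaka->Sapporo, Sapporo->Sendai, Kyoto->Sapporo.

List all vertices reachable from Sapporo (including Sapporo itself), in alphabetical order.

Start at Sapporo.
Its neighbours: Kanazawa, Kyoto, Nagasaki, Sendai.
Then their neighbours: Osaka.
Then next layer: Nagoya.
Every vertex is now reached.

Kanazawa, Kyoto, Nagasaki, Nagoya, Osaka, Sapporo, Sendai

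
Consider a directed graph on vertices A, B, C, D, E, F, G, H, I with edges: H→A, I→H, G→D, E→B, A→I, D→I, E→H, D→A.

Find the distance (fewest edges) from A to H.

Distance 0: A.
Distance 1: I.
Distance 2: H — contains H.

2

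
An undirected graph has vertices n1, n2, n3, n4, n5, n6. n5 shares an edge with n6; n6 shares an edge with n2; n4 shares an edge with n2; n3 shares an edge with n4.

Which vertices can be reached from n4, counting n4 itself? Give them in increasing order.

Start at n4.
Its neighbours: n2, n3.
Then their neighbours: n6.
Then next layer: n5.
Nothing further is reachable.

n2, n3, n4, n5, n6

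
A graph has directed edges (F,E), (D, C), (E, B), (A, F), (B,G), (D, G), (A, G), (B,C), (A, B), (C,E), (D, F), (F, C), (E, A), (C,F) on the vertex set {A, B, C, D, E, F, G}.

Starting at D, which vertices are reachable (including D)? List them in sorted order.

Start at D.
Its neighbours: C, F, G.
Then their neighbours: E.
Then next layer: A, B.
Every vertex is now reached.

A, B, C, D, E, F, G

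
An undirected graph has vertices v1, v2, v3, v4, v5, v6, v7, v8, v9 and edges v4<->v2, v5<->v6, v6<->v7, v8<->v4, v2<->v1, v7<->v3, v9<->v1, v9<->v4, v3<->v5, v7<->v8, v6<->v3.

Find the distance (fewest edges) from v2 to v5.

Distance 0: v2.
Distance 1: v1, v4.
Distance 2: v8, v9.
Distance 3: v7.
Distance 4: v3, v6.
Distance 5: v5 — contains v5.

5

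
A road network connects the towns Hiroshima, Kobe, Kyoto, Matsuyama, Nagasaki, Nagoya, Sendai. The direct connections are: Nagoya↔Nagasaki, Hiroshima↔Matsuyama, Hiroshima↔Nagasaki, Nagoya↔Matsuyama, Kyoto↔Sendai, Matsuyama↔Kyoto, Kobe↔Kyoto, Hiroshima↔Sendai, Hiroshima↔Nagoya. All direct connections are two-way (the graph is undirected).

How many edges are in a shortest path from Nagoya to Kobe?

Distance 0: Nagoya.
Distance 1: Hiroshima, Matsuyama, Nagasaki.
Distance 2: Kyoto, Sendai.
Distance 3: Kobe — contains Kobe.

3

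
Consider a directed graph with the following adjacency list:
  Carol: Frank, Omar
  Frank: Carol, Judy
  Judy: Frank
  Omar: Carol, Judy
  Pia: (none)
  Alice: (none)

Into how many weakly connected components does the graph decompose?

From Alice: component {Alice}.
From Carol: component {Carol, Frank, Judy, Omar}.
From Pia: component {Pia}.
That's 3 components.

3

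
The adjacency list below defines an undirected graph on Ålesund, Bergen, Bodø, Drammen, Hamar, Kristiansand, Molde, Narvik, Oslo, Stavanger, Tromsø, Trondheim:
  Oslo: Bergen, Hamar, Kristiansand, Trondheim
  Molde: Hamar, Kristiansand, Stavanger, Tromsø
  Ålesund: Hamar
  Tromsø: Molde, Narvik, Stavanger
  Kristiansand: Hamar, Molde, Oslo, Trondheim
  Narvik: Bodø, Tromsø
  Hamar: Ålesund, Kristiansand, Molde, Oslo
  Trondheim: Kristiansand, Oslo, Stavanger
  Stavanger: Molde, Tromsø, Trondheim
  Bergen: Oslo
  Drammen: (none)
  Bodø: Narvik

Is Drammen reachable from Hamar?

Explore from Hamar.
Distance 1: reach Ålesund, Kristiansand, Molde, Oslo.
Distance 2: reach Bergen, Stavanger, Tromsø, Trondheim.
Distance 3: reach Narvik.
Distance 4: reach Bodø.
The search is exhausted without reaching Drammen; it lies in a different component.

No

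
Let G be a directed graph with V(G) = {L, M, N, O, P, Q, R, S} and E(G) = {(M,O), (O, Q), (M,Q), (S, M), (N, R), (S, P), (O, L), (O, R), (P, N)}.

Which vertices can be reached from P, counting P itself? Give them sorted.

Start at P.
Its neighbours: N.
Then their neighbours: R.
Nothing further is reachable.

N, P, R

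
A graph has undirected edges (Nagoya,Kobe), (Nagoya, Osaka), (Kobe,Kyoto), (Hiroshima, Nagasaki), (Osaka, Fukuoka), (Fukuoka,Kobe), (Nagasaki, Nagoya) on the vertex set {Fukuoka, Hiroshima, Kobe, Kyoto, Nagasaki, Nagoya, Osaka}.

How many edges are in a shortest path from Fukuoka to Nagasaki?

Distance 0: Fukuoka.
Distance 1: Kobe, Osaka.
Distance 2: Kyoto, Nagoya.
Distance 3: Nagasaki — contains Nagasaki.

3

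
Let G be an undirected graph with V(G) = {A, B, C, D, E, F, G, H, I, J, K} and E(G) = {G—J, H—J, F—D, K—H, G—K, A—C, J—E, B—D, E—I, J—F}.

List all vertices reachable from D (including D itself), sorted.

B, D, E, F, G, H, I, J, K

Start at D.
Its neighbours: B, F.
Then their neighbours: J.
Then next layer: E, G, H.
Then next layer: I, K.
Nothing further is reachable.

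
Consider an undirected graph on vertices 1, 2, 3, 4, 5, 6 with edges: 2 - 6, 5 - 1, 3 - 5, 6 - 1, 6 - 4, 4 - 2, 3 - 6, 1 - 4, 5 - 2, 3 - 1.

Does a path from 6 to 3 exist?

Yes

Explore from 6.
Distance 1: reach 1, 2, 3, 4.
Found 3.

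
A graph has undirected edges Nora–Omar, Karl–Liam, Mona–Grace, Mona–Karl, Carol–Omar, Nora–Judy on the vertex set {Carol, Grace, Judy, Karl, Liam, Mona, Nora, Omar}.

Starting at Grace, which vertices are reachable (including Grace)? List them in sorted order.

Start at Grace.
Its neighbours: Mona.
Then their neighbours: Karl.
Then next layer: Liam.
Nothing further is reachable.

Grace, Karl, Liam, Mona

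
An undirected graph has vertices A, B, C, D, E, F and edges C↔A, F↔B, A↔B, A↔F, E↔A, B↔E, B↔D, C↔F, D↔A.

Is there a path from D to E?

Explore from D.
Distance 1: reach A, B.
Distance 2: reach C, E, F.
Found E.

Yes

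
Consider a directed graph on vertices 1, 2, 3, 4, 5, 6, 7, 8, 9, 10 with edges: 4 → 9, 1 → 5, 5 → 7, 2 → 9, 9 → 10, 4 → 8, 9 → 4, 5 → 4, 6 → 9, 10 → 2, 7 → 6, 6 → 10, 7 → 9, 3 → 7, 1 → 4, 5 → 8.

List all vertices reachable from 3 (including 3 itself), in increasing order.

2, 3, 4, 6, 7, 8, 9, 10

Start at 3.
Its neighbours: 7.
Then their neighbours: 6, 9.
Then next layer: 4, 10.
Then next layer: 2, 8.
Nothing further is reachable.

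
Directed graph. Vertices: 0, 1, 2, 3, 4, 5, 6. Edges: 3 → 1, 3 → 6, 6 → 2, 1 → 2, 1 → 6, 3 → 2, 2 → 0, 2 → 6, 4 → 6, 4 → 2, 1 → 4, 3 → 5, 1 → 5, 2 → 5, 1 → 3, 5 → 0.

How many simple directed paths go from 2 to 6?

2→6

1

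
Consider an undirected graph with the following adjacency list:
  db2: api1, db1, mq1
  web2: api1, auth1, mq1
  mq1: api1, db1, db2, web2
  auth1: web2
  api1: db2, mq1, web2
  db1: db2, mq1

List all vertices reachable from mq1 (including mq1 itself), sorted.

api1, auth1, db1, db2, mq1, web2

Start at mq1.
Its neighbours: api1, db1, db2, web2.
Then their neighbours: auth1.
Every vertex is now reached.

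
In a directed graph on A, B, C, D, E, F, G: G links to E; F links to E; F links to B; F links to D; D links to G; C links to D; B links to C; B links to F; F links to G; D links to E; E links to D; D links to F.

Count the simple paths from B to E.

8

B→C→D→E
B→C→D→F→E
B→C→D→F→G→E
B→C→D→G→E
B→F→D→E
B→F→D→G→E
B→F→E
B→F→G→E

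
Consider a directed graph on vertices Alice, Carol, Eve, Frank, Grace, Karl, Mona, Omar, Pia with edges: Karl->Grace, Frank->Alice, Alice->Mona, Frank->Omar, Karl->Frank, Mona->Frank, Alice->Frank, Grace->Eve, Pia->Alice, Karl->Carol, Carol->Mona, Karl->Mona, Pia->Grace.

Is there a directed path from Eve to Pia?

Eve has no outgoing edges, so nothing is reachable from it.

No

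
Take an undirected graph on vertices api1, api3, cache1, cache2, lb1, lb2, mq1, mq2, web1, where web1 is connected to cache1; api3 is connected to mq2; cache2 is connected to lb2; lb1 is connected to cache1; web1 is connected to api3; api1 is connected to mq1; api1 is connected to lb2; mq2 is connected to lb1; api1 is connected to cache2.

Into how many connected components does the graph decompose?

From api1: component {api1, cache2, lb2, mq1}.
From api3: component {api3, cache1, lb1, mq2, web1}.
That's 2 components.

2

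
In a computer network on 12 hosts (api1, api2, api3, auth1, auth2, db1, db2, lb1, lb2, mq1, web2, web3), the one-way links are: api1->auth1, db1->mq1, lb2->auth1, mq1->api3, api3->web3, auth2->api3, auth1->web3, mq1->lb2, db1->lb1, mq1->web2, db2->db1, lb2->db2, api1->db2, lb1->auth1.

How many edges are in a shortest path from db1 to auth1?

2

Distance 0: db1.
Distance 1: lb1, mq1.
Distance 2: api3, auth1, lb2, web2 — contains auth1.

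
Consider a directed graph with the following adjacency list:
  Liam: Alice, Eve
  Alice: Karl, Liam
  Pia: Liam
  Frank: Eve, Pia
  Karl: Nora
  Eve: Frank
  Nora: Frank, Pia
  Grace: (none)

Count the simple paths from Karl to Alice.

Karl→Nora→Frank→Pia→Liam→Alice
Karl→Nora→Pia→Liam→Alice

2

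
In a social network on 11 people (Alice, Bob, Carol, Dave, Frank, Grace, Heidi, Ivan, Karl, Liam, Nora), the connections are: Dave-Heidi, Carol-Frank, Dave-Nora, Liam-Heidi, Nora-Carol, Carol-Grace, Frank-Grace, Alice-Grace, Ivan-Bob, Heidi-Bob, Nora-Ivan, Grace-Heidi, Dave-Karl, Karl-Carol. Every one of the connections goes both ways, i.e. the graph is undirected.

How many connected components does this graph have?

From Alice: component {Alice, Bob, Carol, Dave, Frank, Grace, Heidi, Ivan, Karl, Liam, Nora}.
That's 1 component.

1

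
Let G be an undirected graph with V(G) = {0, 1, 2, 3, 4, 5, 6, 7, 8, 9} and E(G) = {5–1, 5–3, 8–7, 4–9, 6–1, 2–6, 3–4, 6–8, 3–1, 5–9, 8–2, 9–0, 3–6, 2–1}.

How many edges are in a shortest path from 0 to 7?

6

Distance 0: 0.
Distance 1: 9.
Distance 2: 4, 5.
Distance 3: 1, 3.
Distance 4: 2, 6.
Distance 5: 8.
Distance 6: 7 — contains 7.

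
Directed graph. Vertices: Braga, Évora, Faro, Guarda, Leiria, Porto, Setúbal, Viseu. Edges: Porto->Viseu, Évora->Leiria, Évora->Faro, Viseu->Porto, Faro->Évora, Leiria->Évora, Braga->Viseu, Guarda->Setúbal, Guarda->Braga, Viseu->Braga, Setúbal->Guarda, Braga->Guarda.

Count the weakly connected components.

2

From Braga: component {Braga, Guarda, Porto, Setúbal, Viseu}.
From Évora: component {Évora, Faro, Leiria}.
That's 2 components.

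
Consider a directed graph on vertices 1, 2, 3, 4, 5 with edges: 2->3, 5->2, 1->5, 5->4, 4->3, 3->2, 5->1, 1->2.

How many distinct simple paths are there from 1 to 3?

1→2→3
1→5→2→3
1→5→4→3

3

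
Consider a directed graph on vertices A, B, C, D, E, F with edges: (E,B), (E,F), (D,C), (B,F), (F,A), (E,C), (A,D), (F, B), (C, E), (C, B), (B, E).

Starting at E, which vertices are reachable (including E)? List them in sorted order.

Start at E.
Its neighbours: B, C, F.
Then their neighbours: A.
Then next layer: D.
Every vertex is now reached.

A, B, C, D, E, F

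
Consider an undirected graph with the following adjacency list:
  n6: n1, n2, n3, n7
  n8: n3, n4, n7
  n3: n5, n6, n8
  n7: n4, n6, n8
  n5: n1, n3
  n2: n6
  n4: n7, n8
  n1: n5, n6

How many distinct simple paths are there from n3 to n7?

4

n3–n5–n1–n6–n7
n3–n6–n7
n3–n8–n4–n7
n3–n8–n7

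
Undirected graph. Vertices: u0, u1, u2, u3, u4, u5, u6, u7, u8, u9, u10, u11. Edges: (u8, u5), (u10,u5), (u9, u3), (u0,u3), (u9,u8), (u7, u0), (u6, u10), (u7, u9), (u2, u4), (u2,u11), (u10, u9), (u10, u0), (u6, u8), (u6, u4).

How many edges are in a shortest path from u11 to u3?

Distance 0: u11.
Distance 1: u2.
Distance 2: u4.
Distance 3: u6.
Distance 4: u8, u10.
Distance 5: u0, u5, u9.
Distance 6: u3, u7 — contains u3.

6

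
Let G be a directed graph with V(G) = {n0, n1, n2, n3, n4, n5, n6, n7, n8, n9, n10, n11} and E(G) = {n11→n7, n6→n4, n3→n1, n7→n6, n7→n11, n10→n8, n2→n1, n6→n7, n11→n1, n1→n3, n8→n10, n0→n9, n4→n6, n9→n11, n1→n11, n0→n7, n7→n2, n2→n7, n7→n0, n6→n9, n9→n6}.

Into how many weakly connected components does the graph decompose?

From n0: component {n0, n1, n2, n3, n4, n6, n7, n9, n11}.
From n5: component {n5}.
From n8: component {n8, n10}.
That's 3 components.

3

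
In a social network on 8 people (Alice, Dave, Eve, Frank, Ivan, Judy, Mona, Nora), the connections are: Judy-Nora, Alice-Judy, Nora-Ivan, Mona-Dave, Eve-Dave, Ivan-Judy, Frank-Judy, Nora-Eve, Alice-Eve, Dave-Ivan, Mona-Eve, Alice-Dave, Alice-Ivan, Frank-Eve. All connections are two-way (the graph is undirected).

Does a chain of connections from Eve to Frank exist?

Yes

Explore from Eve.
Distance 1: reach Alice, Dave, Frank, Mona, Nora.
Found Frank.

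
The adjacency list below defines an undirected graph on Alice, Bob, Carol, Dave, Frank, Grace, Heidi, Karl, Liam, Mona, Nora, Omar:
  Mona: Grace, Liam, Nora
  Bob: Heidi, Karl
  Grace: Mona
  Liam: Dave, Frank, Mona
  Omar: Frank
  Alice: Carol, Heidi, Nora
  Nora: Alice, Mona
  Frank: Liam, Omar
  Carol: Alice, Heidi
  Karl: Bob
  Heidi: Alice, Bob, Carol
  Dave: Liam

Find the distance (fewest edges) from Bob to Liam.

5

Distance 0: Bob.
Distance 1: Heidi, Karl.
Distance 2: Alice, Carol.
Distance 3: Nora.
Distance 4: Mona.
Distance 5: Grace, Liam — contains Liam.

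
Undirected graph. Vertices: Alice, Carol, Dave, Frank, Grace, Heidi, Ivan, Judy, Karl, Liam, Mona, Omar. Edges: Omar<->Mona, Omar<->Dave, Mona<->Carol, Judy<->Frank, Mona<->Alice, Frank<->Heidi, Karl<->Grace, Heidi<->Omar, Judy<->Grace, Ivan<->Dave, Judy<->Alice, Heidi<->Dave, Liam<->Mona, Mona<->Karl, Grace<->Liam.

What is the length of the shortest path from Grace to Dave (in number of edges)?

4

Distance 0: Grace.
Distance 1: Judy, Karl, Liam.
Distance 2: Alice, Frank, Mona.
Distance 3: Carol, Heidi, Omar.
Distance 4: Dave — contains Dave.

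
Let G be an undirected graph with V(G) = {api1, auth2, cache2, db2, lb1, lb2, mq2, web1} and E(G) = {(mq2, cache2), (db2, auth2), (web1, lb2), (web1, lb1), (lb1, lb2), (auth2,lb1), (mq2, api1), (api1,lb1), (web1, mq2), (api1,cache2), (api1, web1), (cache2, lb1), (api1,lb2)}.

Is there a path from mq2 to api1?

Explore from mq2.
Distance 1: reach api1, cache2, web1.
Found api1.

Yes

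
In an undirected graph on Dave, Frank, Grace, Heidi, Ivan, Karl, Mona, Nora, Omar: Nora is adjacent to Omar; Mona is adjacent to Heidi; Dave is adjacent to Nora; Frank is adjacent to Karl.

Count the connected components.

From Dave: component {Dave, Nora, Omar}.
From Frank: component {Frank, Karl}.
From Grace: component {Grace}.
From Heidi: component {Heidi, Mona}.
From Ivan: component {Ivan}.
That's 5 components.

5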